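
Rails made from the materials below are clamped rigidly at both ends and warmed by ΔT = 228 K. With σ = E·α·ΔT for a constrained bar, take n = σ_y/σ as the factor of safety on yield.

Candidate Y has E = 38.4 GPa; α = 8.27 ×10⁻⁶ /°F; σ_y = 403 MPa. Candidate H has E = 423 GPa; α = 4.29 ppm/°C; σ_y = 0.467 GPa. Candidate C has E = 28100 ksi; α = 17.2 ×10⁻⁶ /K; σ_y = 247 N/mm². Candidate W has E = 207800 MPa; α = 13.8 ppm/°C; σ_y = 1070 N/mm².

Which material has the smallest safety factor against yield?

candidate C

Per material, after unit conversion:
  candidate Y: E = 38.40, α = 14.9, σ_y = 403.0 → σ = 130 MPa, n = 3.09
  candidate H: E = 423.0, α = 4.29, σ_y = 467.0 → σ = 414 MPa, n = 1.13
  candidate C: E = 193.7, α = 17.2, σ_y = 247.0 → σ = 760 MPa, n = 0.325
  candidate W: E = 207.8, α = 13.8, σ_y = 1070 → σ = 654 MPa, n = 1.64
Candidate C has the lowest safety factor, n = 0.325.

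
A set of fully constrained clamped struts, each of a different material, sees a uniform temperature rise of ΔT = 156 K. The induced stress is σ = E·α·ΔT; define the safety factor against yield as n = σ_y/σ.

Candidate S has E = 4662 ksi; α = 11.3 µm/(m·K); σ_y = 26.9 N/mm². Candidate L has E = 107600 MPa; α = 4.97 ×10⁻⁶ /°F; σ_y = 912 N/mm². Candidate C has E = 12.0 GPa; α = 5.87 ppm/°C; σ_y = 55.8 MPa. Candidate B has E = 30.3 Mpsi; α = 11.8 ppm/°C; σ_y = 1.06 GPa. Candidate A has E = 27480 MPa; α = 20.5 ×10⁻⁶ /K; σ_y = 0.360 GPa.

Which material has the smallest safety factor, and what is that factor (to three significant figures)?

With everything in SI (GPa, ×10⁻⁶/K, MPa):
  candidate S: E = 32.14, α = 11.3, σ_y = 26.90 → σ = 56.7 MPa, n = 0.475
  candidate L: E = 107.6, α = 8.95, σ_y = 912.0 → σ = 150 MPa, n = 6.07
  candidate C: E = 12.00, α = 5.87, σ_y = 55.80 → σ = 11.0 MPa, n = 5.08
  candidate B: E = 208.9, α = 11.8, σ_y = 1060 → σ = 385 MPa, n = 2.76
  candidate A: E = 27.48, α = 20.5, σ_y = 360.0 → σ = 87.9 MPa, n = 4.10
Candidate S has the lowest safety factor, n = 0.475.

candidate S, n = 0.475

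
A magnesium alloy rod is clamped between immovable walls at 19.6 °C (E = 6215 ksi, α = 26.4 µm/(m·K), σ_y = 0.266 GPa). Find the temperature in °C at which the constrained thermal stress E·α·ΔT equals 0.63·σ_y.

168 °C

E = 6215 ksi = 42.85 GPa.
σ_y = 0.266 GPa = 266.0 MPa.
E·α·ΔT = 167.6 MPa ⇒ ΔT = 167.6 / (42.85×10³ × 26.4×10⁻⁶) = 148.1 K.
T = 19.6 + 148.1 = 167.7 °C.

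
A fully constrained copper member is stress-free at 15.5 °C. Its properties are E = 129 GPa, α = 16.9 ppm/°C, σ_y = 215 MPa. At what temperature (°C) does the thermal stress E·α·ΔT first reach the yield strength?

114 °C

E·α·ΔT = 215.0 MPa ⇒ ΔT = 215.0 / (129.0×10³ × 16.9×10⁻⁶) = 98.62 K.
T = 15.5 + 98.62 = 114.1 °C.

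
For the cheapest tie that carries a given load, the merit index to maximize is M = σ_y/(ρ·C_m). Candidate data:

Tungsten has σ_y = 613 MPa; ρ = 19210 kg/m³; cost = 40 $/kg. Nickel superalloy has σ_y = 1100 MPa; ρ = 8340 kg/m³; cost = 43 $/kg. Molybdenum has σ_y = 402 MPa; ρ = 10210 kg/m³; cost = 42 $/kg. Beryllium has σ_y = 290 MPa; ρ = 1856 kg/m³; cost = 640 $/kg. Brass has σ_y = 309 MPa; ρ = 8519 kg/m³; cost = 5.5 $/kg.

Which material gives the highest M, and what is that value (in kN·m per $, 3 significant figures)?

brass, M = 6.59 kN·m per $

Per-candidate index values:
  brass: M = 6.59 kN·m per $
  nickel superalloy: M = 3.07 kN·m per $
  molybdenum: M = 0.937 kN·m per $
  tungsten: M = 0.798 kN·m per $
  beryllium: M = 0.244 kN·m per $
Brass has the largest M.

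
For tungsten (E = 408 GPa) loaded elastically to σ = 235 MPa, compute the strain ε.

5.76×10⁻⁴

ε = σ/E = 235 / 408000 = 5.76×10⁻⁴.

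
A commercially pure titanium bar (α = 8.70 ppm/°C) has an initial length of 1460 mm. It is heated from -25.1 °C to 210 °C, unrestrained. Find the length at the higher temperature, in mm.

ΔT = 210 − (-25.1) = 235.1 K.
ΔL = α·L₀·ΔT = 8.70×10⁻⁶ × 1460 mm × 235.1 K = 2.99 mm.
L = L₀ + ΔL = 1460 + 2.99 = 1463.0 mm.

1463.0 mm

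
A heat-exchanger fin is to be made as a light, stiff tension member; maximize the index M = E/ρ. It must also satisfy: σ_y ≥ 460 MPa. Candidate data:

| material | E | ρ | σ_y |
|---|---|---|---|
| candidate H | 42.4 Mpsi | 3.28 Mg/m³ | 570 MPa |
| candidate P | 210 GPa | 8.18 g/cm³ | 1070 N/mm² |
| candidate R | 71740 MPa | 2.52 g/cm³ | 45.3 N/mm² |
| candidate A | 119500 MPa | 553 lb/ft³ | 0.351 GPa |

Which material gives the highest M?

candidate H

Screen on constraints: σ_y ≥ 460 MPa. Survivors: candidate H, candidate P.
Putting every candidate on a common basis:
  candidate H: E = 292.3 GPa, ρ = 3280 kg/m³
  candidate P: E = 210.0 GPa, ρ = 8180 kg/m³
  candidate H: M = 89.1 MN·m/kg
  candidate P: M = 25.7 MN·m/kg
Candidate H has the largest M.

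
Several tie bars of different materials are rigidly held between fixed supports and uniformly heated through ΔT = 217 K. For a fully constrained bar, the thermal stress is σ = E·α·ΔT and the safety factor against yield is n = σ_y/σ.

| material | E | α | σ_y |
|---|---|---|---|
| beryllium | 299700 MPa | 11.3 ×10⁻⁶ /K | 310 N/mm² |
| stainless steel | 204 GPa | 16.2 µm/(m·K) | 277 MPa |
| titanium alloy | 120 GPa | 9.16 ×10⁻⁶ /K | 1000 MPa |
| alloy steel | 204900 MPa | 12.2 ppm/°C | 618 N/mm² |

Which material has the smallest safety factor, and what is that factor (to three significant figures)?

stainless steel, n = 0.386

Per material, after unit conversion:
  beryllium: E = 299.7, α = 11.3, σ_y = 310.0 → σ = 735 MPa, n = 0.422
  stainless steel: E = 204.0, α = 16.2, σ_y = 277.0 → σ = 717 MPa, n = 0.386
  titanium alloy: E = 120.0, α = 9.16, σ_y = 1000 → σ = 239 MPa, n = 4.19
  alloy steel: E = 204.9, α = 12.2, σ_y = 618.0 → σ = 542 MPa, n = 1.14
Stainless steel has the lowest safety factor, n = 0.386.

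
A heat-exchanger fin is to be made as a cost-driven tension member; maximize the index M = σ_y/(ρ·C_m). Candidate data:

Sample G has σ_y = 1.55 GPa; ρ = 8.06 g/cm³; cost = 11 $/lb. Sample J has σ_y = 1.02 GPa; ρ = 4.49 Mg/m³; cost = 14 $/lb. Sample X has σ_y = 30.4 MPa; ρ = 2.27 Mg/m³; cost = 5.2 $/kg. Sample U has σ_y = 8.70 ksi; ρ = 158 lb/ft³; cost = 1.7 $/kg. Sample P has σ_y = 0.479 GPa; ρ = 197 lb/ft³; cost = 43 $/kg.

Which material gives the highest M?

Convert each candidate to consistent units, then evaluate M:
  sample G: σ_y = 1550 MPa, ρ = 8060 kg/m³, cost = 24.25 $/kg
  sample J: σ_y = 1020 MPa, ρ = 4490 kg/m³, cost = 30.86 $/kg
  sample X: σ_y = 30.40 MPa, ρ = 2270 kg/m³, cost = 5.200 $/kg
  sample U: σ_y = 59.98 MPa, ρ = 2531 kg/m³, cost = 1.700 $/kg
  sample P: σ_y = 479.0 MPa, ρ = 3156 kg/m³, cost = 43.00 $/kg
  sample U: M = 13.9 kN·m per $
  sample G: M = 7.93 kN·m per $
  sample J: M = 7.36 kN·m per $
  sample P: M = 3.53 kN·m per $
  sample X: M = 2.58 kN·m per $
Sample U has the largest M.

sample U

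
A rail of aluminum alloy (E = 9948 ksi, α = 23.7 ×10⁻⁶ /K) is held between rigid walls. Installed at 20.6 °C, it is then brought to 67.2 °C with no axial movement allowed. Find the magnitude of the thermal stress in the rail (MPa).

75.8 MPa

E = 9948 ksi = 68.59 GPa.
ΔT = 46.60 K. Constrained thermal stress σ = E·α·ΔT = 68.59×10³ MPa × 23.7×10⁻⁶ × 46.60 = 75.8 MPa (compressive).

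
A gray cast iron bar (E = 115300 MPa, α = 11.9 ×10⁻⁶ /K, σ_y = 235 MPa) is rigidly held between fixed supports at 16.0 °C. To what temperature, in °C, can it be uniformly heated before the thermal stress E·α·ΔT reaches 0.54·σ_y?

E = 115300 MPa = 115.3 GPa.
E·α·ΔT = 126.9 MPa ⇒ ΔT = 126.9 / (115.3×10³ × 11.9×10⁻⁶) = 92.49 K.
T = 16.0 + 92.49 = 108.5 °C.

108 °C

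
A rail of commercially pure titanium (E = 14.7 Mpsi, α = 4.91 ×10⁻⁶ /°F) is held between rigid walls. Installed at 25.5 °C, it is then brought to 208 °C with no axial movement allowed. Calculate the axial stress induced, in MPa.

E = 14.7 Mpsi = 101.4 GPa.
α = 4.91×10⁻⁶/°F × 9/5 = 8.84×10⁻⁶/K.
ΔT = 182.5 K. Constrained thermal stress σ = E·α·ΔT = 101.4×10³ MPa × 8.84×10⁻⁶ × 182.5 = 163 MPa (compressive).

163 MPa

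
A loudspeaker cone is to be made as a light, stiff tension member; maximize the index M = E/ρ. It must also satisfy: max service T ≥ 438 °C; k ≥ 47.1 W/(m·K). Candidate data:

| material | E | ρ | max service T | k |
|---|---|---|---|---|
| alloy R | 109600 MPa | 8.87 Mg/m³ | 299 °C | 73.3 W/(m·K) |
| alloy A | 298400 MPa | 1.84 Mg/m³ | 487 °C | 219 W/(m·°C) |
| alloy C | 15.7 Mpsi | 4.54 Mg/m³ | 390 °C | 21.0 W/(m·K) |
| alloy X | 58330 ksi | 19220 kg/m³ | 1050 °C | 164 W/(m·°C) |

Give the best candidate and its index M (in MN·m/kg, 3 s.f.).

Screen on constraints: max service T ≥ 438 °C; k ≥ 47.1 W/(m·K). Survivors: alloy A, alloy X.
Normalizing units and computing the index:
  alloy A: E = 298.4 GPa, ρ = 1840 kg/m³
  alloy X: E = 402.2 GPa, ρ = 19220 kg/m³
  alloy A: M = 162 MN·m/kg
  alloy X: M = 20.9 MN·m/kg
Alloy A has the largest M.

alloy A, M = 162 MN·m/kg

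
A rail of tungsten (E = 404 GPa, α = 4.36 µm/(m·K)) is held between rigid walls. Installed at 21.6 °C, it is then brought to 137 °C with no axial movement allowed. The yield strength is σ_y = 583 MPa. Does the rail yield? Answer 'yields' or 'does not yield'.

ΔT = 115.4 K. Constrained thermal stress σ = E·α·ΔT = 404.0×10³ MPa × 4.36×10⁻⁶ × 115.4 = 203 MPa (compressive).
Compare to σ_y = 583 MPa: σ < σ_y, so it does not yield.

does not yield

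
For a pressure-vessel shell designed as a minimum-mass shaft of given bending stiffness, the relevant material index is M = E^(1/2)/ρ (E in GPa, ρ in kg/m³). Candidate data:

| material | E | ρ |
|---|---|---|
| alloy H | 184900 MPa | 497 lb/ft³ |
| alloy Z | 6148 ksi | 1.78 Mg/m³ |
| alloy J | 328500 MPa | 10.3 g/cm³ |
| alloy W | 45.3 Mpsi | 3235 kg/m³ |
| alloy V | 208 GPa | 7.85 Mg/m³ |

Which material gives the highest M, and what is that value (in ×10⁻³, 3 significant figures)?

After converting to SI:
  alloy H: E = 184.9 GPa, ρ = 7961 kg/m³
  alloy Z: E = 42.39 GPa, ρ = 1780 kg/m³
  alloy J: E = 328.5 GPa, ρ = 10300 kg/m³
  alloy W: E = 312.3 GPa, ρ = 3235 kg/m³
  alloy V: E = 208.0 GPa, ρ = 7850 kg/m³
  alloy W: M = 5.46×10⁻³
  alloy Z: M = 3.66×10⁻³
  alloy V: M = 1.84×10⁻³
  alloy J: M = 1.76×10⁻³
  alloy H: M = 1.71×10⁻³
The maximum is for alloy W.

alloy W, M = 5.46×10⁻³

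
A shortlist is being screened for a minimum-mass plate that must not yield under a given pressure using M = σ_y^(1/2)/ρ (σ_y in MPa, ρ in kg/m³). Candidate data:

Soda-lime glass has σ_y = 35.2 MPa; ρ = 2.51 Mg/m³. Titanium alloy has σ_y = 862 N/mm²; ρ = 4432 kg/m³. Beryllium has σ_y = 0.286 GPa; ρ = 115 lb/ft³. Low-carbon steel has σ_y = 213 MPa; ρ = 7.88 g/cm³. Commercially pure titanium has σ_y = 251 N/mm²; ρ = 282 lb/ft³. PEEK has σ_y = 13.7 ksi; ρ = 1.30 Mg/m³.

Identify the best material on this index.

After converting to SI:
  soda-lime glass: σ_y = 35.20 MPa, ρ = 2510 kg/m³
  titanium alloy: σ_y = 862.0 MPa, ρ = 4432 kg/m³
  beryllium: σ_y = 286.0 MPa, ρ = 1842 kg/m³
  low-carbon steel: σ_y = 213.0 MPa, ρ = 7880 kg/m³
  commercially pure titanium: σ_y = 251.0 MPa, ρ = 4517 kg/m³
  PEEK: σ_y = 94.46 MPa, ρ = 1300 kg/m³
  beryllium: M = 9.18×10⁻³
  PEEK: M = 7.48×10⁻³
  titanium alloy: M = 6.62×10⁻³
  commercially pure titanium: M = 3.51×10⁻³
  soda-lime glass: M = 2.36×10⁻³
  low-carbon steel: M = 1.85×10⁻³
Beryllium ranks first.

beryllium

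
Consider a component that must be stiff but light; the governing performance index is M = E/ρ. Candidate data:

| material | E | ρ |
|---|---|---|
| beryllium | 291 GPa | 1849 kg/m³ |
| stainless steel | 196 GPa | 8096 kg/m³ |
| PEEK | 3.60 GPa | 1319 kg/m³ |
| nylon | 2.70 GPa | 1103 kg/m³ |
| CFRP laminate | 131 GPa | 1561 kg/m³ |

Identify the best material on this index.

beryllium

Evaluate M for each candidate:
  beryllium: M = 157 MN·m/kg
  CFRP laminate: M = 83.9 MN·m/kg
  stainless steel: M = 24.2 MN·m/kg
  PEEK: M = 2.73 MN·m/kg
  nylon: M = 2.45 MN·m/kg
The maximum is for beryllium.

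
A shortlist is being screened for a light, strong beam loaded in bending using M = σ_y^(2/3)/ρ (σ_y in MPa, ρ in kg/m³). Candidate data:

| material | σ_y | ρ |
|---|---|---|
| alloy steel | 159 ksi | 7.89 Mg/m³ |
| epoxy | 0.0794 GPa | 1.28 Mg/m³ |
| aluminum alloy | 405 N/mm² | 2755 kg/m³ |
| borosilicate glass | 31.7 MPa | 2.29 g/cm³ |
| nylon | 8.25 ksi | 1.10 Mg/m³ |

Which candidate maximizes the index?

Convert each candidate to consistent units, then evaluate M:
  alloy steel: σ_y = 1096 MPa, ρ = 7890 kg/m³
  epoxy: σ_y = 79.40 MPa, ρ = 1280 kg/m³
  aluminum alloy: σ_y = 405.0 MPa, ρ = 2755 kg/m³
  borosilicate glass: σ_y = 31.70 MPa, ρ = 2290 kg/m³
  nylon: σ_y = 56.88 MPa, ρ = 1100 kg/m³
  aluminum alloy: M = 19.9×10⁻³
  epoxy: M = 14.4×10⁻³
  alloy steel: M = 13.5×10⁻³
  nylon: M = 13.4×10⁻³
  borosilicate glass: M = 4.37×10⁻³
Aluminum alloy has the largest M.

aluminum alloy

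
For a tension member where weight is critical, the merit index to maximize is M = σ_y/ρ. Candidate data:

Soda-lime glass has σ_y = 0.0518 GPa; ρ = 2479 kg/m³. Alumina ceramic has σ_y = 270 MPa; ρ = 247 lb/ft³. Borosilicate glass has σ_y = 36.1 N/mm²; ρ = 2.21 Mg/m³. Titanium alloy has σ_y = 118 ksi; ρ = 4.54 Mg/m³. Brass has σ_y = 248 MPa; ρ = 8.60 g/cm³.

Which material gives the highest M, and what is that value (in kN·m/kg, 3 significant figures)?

titanium alloy, M = 179 kN·m/kg

After converting to SI:
  soda-lime glass: σ_y = 51.80 MPa, ρ = 2479 kg/m³
  alumina ceramic: σ_y = 270.0 MPa, ρ = 3957 kg/m³
  borosilicate glass: σ_y = 36.10 MPa, ρ = 2210 kg/m³
  titanium alloy: σ_y = 813.6 MPa, ρ = 4540 kg/m³
  brass: σ_y = 248.0 MPa, ρ = 8600 kg/m³
  titanium alloy: M = 179 kN·m/kg
  alumina ceramic: M = 68.2 kN·m/kg
  brass: M = 28.8 kN·m/kg
  soda-lime glass: M = 20.9 kN·m/kg
  borosilicate glass: M = 16.3 kN·m/kg
Titanium alloy ranks first.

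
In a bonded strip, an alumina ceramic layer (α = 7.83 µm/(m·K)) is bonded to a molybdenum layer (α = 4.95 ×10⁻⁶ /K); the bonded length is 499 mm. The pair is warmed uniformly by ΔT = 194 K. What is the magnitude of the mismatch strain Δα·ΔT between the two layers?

5.59×10⁻⁴

Δα = |7.83 − 4.95|×10⁻⁶/K = 2.88×10⁻⁶/K.
Mismatch strain = Δα·ΔT = 2.88×10⁻⁶ × 194.0 = 5.59×10⁻⁴.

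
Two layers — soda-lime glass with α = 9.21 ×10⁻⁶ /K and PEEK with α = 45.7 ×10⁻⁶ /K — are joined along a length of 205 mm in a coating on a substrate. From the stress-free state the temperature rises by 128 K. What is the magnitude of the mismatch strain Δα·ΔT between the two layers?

4.67×10⁻³

Δα = |9.21 − 45.7|×10⁻⁶/K = 36.5×10⁻⁶/K.
Mismatch strain = Δα·ΔT = 36.5×10⁻⁶ × 128.0 = 4.67×10⁻³.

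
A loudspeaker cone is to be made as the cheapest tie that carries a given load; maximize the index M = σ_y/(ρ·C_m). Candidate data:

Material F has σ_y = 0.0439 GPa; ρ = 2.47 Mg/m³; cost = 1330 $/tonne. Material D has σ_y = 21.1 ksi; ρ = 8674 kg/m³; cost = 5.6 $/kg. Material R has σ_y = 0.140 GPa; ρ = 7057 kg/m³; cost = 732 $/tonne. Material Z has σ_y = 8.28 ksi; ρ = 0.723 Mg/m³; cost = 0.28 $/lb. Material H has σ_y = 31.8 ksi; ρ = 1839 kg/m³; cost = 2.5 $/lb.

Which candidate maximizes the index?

material Z

Putting every candidate on a common basis:
  material F: σ_y = 43.90 MPa, ρ = 2470 kg/m³, cost = 1.330 $/kg
  material D: σ_y = 145.5 MPa, ρ = 8674 kg/m³, cost = 5.600 $/kg
  material R: σ_y = 140.0 MPa, ρ = 7057 kg/m³, cost = 0.7320 $/kg
  material Z: σ_y = 57.09 MPa, ρ = 723.0 kg/m³, cost = 0.6173 $/kg
  material H: σ_y = 219.3 MPa, ρ = 1839 kg/m³, cost = 5.511 $/kg
  material Z: M = 128 kN·m per $
  material R: M = 27.1 kN·m per $
  material H: M = 21.6 kN·m per $
  material F: M = 13.4 kN·m per $
  material D: M = 2.99 kN·m per $
Material Z ranks first.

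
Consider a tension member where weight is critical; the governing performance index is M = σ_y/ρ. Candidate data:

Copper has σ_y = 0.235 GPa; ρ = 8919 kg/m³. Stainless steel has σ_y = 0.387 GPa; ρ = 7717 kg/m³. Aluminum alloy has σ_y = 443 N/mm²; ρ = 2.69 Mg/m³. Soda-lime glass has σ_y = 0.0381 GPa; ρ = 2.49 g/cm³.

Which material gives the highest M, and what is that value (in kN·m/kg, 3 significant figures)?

Putting every candidate on a common basis:
  copper: σ_y = 235.0 MPa, ρ = 8919 kg/m³
  stainless steel: σ_y = 387.0 MPa, ρ = 7717 kg/m³
  aluminum alloy: σ_y = 443.0 MPa, ρ = 2690 kg/m³
  soda-lime glass: σ_y = 38.10 MPa, ρ = 2490 kg/m³
  aluminum alloy: M = 165 kN·m/kg
  stainless steel: M = 50.1 kN·m/kg
  copper: M = 26.3 kN·m/kg
  soda-lime glass: M = 15.3 kN·m/kg
Highest index: aluminum alloy.

aluminum alloy, M = 165 kN·m/kg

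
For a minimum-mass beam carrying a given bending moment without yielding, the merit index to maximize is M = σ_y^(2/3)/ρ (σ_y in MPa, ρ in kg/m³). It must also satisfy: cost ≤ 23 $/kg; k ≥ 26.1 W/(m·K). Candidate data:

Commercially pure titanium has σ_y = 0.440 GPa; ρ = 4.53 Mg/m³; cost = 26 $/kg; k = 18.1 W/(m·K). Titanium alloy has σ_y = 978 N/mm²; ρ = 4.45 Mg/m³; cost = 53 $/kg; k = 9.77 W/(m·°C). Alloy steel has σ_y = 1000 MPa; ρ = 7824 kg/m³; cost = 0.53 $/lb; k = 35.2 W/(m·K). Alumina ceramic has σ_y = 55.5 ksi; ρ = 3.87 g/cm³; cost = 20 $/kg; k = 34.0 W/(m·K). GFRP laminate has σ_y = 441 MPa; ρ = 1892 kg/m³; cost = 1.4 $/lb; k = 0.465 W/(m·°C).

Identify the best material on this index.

Screen on constraints: cost ≤ 23 $/kg; k ≥ 26.1 W/(m·K). Survivors: alloy steel, alumina ceramic.
In SI units:
  alloy steel: σ_y = 1000 MPa, ρ = 7824 kg/m³
  alumina ceramic: σ_y = 382.7 MPa, ρ = 3870 kg/m³
  alumina ceramic: M = 13.6×10⁻³
  alloy steel: M = 12.8×10⁻³
Highest index: alumina ceramic.

alumina ceramic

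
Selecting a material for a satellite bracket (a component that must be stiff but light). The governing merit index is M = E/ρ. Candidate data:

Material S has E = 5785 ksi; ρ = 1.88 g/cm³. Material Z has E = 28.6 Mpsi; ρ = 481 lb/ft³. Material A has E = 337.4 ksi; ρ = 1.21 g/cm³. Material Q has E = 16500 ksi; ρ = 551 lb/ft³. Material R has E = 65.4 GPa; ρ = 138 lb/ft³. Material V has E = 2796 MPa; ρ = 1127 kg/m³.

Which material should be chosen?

After converting to SI:
  material S: E = 39.89 GPa, ρ = 1880 kg/m³
  material Z: E = 197.2 GPa, ρ = 7705 kg/m³
  material A: E = 2.326 GPa, ρ = 1210 kg/m³
  material Q: E = 113.8 GPa, ρ = 8826 kg/m³
  material R: E = 65.40 GPa, ρ = 2211 kg/m³
  material V: E = 2.796 GPa, ρ = 1127 kg/m³
  material R: M = 29.6 MN·m/kg
  material Z: M = 25.6 MN·m/kg
  material S: M = 21.2 MN·m/kg
  material Q: M = 12.9 MN·m/kg
  material V: M = 2.48 MN·m/kg
  material A: M = 1.92 MN·m/kg
Material R ranks first.

material R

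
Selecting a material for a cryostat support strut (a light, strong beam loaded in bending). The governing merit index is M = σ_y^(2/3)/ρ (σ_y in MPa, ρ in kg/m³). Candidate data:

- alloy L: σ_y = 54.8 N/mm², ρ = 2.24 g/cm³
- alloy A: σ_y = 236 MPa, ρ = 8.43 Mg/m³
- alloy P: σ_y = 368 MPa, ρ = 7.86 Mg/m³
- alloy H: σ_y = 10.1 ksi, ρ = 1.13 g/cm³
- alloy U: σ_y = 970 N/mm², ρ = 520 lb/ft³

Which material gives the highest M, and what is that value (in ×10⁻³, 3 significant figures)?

Putting every candidate on a common basis:
  alloy L: σ_y = 54.80 MPa, ρ = 2240 kg/m³
  alloy A: σ_y = 236.0 MPa, ρ = 8430 kg/m³
  alloy P: σ_y = 368.0 MPa, ρ = 7860 kg/m³
  alloy H: σ_y = 69.64 MPa, ρ = 1130 kg/m³
  alloy U: σ_y = 970.0 MPa, ρ = 8330 kg/m³
  alloy H: M = 15.0×10⁻³
  alloy U: M = 11.8×10⁻³
  alloy P: M = 6.53×10⁻³
  alloy L: M = 6.44×10⁻³
  alloy A: M = 4.53×10⁻³
The maximum is for alloy H.

alloy H, M = 15.0×10⁻³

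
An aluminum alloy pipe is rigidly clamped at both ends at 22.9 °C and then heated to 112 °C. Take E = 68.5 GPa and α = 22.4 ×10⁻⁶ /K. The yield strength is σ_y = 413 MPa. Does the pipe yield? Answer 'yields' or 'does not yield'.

does not yield

ΔT = 89.10 K. Constrained thermal stress σ = E·α·ΔT = 68.50×10³ MPa × 22.4×10⁻⁶ × 89.10 = 137 MPa (compressive).
Compare to σ_y = 413 MPa: σ < σ_y, so it does not yield.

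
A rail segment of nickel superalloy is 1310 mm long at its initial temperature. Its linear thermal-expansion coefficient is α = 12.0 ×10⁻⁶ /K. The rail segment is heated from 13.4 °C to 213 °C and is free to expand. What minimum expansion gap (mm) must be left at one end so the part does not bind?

ΔT = 213 − 13.4 = 199.6 K.
ΔL = α·L₀·ΔT = 12.0×10⁻⁶ × 1310 mm × 199.6 K = 3.14 mm.

3.14 mm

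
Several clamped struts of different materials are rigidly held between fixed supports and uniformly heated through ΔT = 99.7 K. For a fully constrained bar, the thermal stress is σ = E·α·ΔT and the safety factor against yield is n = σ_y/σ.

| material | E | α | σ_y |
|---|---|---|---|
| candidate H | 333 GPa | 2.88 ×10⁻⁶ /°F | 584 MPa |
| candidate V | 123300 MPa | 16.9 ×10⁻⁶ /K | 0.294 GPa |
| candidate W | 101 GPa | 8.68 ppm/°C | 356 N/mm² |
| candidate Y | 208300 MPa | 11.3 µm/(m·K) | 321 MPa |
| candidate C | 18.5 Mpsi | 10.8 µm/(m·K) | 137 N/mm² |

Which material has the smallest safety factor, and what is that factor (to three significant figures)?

In consistent units (E in GPa, α in ×10⁻⁶/K, σ_y in MPa):
  candidate H: E = 333.0, α = 5.18, σ_y = 584.0 → σ = 172 MPa, n = 3.39
  candidate V: E = 123.3, α = 16.9, σ_y = 294.0 → σ = 208 MPa, n = 1.42
  candidate W: E = 101.0, α = 8.68, σ_y = 356.0 → σ = 87.4 MPa, n = 4.07
  candidate Y: E = 208.3, α = 11.3, σ_y = 321.0 → σ = 235 MPa, n = 1.37
  candidate C: E = 127.6, α = 10.8, σ_y = 137.0 → σ = 137 MPa, n = 0.997
Candidate C has the lowest safety factor, n = 0.997.

candidate C, n = 0.997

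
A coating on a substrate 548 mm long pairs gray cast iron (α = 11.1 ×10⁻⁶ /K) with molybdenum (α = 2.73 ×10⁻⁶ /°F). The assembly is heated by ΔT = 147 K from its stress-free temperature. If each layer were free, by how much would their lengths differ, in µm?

molybdenum: α = 2.73×10⁻⁶/°F × 9/5 = 4.91×10⁻⁶/K.
Δα = |11.1 − 4.91|×10⁻⁶/K = 6.19×10⁻⁶/K.
ΔL_mismatch = Δα·L·ΔT = 6.19×10⁻⁶ × 548.0 mm × 147.0 K = 498 µm.

498 µm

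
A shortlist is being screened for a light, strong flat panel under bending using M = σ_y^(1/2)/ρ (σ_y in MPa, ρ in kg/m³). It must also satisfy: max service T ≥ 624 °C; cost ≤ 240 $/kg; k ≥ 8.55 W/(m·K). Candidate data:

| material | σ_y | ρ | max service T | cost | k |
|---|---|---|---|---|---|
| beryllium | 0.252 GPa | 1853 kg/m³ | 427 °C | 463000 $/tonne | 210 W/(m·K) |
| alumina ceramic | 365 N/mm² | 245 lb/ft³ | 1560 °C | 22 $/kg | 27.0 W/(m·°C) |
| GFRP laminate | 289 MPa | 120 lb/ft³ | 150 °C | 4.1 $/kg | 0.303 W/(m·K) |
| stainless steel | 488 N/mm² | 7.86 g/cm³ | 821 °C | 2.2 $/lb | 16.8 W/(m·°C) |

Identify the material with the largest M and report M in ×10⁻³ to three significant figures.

alumina ceramic, M = 4.87×10⁻³

Screen on constraints: max service T ≥ 624 °C; cost ≤ 240 $/kg; k ≥ 8.55 W/(m·K). Survivors: alumina ceramic, stainless steel.
After converting to SI:
  alumina ceramic: σ_y = 365.0 MPa, ρ = 3925 kg/m³
  stainless steel: σ_y = 488.0 MPa, ρ = 7860 kg/m³
  alumina ceramic: M = 4.87×10⁻³
  stainless steel: M = 2.81×10⁻³
Alumina ceramic has the largest M.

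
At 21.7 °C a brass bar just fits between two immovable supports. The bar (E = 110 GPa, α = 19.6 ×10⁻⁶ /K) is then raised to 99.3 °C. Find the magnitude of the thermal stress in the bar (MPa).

167 MPa

ΔT = 77.60 K. Constrained thermal stress σ = E·α·ΔT = 110.0×10³ MPa × 19.6×10⁻⁶ × 77.60 = 167 MPa (compressive).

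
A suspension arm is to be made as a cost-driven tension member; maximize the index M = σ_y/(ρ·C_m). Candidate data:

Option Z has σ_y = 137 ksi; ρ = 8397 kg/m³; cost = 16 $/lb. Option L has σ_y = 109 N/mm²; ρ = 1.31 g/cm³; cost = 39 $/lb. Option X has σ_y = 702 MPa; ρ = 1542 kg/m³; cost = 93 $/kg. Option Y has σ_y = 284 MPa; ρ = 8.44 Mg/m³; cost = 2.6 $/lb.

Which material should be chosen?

After converting to SI:
  option Z: σ_y = 944.6 MPa, ρ = 8397 kg/m³, cost = 35.27 $/kg
  option L: σ_y = 109.0 MPa, ρ = 1310 kg/m³, cost = 85.98 $/kg
  option X: σ_y = 702.0 MPa, ρ = 1542 kg/m³, cost = 93.00 $/kg
  option Y: σ_y = 284.0 MPa, ρ = 8440 kg/m³, cost = 5.732 $/kg
  option Y: M = 5.87 kN·m per $
  option X: M = 4.90 kN·m per $
  option Z: M = 3.19 kN·m per $
  option L: M = 0.968 kN·m per $
Highest index: option Y.

option Y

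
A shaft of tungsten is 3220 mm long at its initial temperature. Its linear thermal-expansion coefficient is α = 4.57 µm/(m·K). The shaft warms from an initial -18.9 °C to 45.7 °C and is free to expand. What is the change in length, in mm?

ΔT = 45.7 − (-18.9) = 64.60 K.
ΔL = α·L₀·ΔT = 4.57×10⁻⁶ × 3220 mm × 64.60 K = 0.951 mm.

0.951 mm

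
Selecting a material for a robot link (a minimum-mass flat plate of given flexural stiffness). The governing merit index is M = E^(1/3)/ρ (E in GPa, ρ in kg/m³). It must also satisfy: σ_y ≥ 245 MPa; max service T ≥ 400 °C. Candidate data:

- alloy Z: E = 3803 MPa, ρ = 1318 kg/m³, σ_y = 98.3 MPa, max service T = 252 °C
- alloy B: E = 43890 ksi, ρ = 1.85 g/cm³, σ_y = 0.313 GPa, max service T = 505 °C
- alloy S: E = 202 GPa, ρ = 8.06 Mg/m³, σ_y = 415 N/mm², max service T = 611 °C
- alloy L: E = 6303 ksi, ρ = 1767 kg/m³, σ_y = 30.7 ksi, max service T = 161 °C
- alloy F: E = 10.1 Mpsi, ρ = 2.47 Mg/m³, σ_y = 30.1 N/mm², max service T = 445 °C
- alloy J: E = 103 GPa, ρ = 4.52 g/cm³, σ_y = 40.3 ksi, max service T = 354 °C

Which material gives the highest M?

alloy B

Screen on constraints: σ_y ≥ 245 MPa; max service T ≥ 400 °C. Survivors: alloy B, alloy S.
Convert each candidate to consistent units, then evaluate M:
  alloy B: E = 302.6 GPa, ρ = 1850 kg/m³
  alloy S: E = 202.0 GPa, ρ = 8060 kg/m³
  alloy B: M = 3.63×10⁻³
  alloy S: M = 0.728×10⁻³
Alloy B has the largest M.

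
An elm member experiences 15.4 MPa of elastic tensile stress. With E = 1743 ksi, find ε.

1.28×10⁻³

E = 1743 ksi = 12.02 GPa = 12020 MPa.
ε = σ/E = 15.4 / 12020 = 1.28×10⁻³.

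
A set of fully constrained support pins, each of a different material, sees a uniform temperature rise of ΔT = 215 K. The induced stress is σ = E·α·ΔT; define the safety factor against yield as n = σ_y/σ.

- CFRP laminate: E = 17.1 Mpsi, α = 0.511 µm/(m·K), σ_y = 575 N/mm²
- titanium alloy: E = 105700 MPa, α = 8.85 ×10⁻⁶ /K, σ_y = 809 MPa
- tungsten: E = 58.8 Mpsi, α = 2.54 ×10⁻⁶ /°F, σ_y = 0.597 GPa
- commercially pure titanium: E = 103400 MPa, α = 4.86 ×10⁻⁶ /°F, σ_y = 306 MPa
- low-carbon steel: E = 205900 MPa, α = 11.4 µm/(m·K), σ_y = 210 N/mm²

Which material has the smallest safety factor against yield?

low-carbon steel

Converting E to GPa, α to ×10⁻⁶/K, σ_y to MPa, then σ and n for each:
  CFRP laminate: E = 117.9, α = 0.511, σ_y = 575.0 → σ = 13.0 MPa, n = 44.4
  titanium alloy: E = 105.7, α = 8.85, σ_y = 809.0 → σ = 201 MPa, n = 4.02
  tungsten: E = 405.4, α = 4.57, σ_y = 597.0 → σ = 399 MPa, n = 1.50
  commercially pure titanium: E = 103.4, α = 8.75, σ_y = 306.0 → σ = 194 MPa, n = 1.57
  low-carbon steel: E = 205.9, α = 11.4, σ_y = 210.0 → σ = 505 MPa, n = 0.416
The minimum is low-carbon steel at n = 0.416.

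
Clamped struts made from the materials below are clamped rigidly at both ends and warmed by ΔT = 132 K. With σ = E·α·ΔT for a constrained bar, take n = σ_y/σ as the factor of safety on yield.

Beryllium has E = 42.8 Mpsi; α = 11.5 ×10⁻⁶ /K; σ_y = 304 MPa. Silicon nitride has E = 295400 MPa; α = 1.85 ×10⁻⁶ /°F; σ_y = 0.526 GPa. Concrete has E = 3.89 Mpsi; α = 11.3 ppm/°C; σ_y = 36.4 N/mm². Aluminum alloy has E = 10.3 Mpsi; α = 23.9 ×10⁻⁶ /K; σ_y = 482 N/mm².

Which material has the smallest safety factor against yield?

beryllium

Converting E to GPa, α to ×10⁻⁶/K, σ_y to MPa, then σ and n for each:
  beryllium: E = 295.1, α = 11.5, σ_y = 304.0 → σ = 448 MPa, n = 0.679
  silicon nitride: E = 295.4, α = 3.33, σ_y = 526.0 → σ = 130 MPa, n = 4.05
  concrete: E = 26.82, α = 11.3, σ_y = 36.40 → σ = 40.0 MPa, n = 0.910
  aluminum alloy: E = 71.02, α = 23.9, σ_y = 482.0 → σ = 224 MPa, n = 2.15
The minimum is beryllium at n = 0.679.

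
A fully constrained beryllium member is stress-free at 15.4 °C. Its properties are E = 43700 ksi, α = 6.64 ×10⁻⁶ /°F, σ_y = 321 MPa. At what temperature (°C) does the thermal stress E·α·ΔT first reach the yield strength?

E = 43700 ksi = 301.3 GPa.
α = 6.64×10⁻⁶/°F × 9/5 = 12.0×10⁻⁶/K.
E·α·ΔT = 321.0 MPa ⇒ ΔT = 321.0 / (301.3×10³ × 12.0×10⁻⁶) = 89.14 K.
T = 15.4 + 89.14 = 104.5 °C.

105 °C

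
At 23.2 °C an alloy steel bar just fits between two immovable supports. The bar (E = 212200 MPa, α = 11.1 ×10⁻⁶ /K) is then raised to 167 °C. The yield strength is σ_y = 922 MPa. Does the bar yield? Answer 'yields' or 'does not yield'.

E = 212200 MPa = 212.2 GPa.
ΔT = 143.8 K. Constrained thermal stress σ = E·α·ΔT = 212.2×10³ MPa × 11.1×10⁻⁶ × 143.8 = 339 MPa (compressive).
Compare to σ_y = 922 MPa: σ < σ_y, so it does not yield.

does not yield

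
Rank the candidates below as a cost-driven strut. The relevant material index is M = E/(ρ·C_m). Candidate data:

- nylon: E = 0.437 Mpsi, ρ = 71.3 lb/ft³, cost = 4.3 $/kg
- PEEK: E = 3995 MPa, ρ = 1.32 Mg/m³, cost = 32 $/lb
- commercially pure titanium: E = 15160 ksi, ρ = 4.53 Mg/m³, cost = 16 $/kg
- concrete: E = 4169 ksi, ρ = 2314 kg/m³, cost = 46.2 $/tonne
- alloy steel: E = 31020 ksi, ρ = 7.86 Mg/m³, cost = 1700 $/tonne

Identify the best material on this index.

concrete

Putting every candidate on a common basis:
  nylon: E = 3.013 GPa, ρ = 1142 kg/m³, cost = 4.300 $/kg
  PEEK: E = 3.995 GPa, ρ = 1320 kg/m³, cost = 70.55 $/kg
  commercially pure titanium: E = 104.5 GPa, ρ = 4530 kg/m³, cost = 16.00 $/kg
  concrete: E = 28.74 GPa, ρ = 2314 kg/m³, cost = 0.04620 $/kg
  alloy steel: E = 213.9 GPa, ρ = 7860 kg/m³, cost = 1.700 $/kg
  concrete: M = 269 MN·m per $
  alloy steel: M = 16.0 MN·m per $
  commercially pure titanium: M = 1.44 MN·m per $
  nylon: M = 0.614 MN·m per $
  PEEK: M = 0.0429 MN·m per $
Concrete ranks first.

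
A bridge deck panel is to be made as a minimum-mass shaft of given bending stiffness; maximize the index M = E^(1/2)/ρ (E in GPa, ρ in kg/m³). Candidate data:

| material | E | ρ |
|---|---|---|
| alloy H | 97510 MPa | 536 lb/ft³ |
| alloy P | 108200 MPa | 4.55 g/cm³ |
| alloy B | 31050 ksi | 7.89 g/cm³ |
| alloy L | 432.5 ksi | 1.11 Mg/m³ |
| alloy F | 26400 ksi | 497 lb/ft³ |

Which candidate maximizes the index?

Putting every candidate on a common basis:
  alloy H: E = 97.51 GPa, ρ = 8586 kg/m³
  alloy P: E = 108.2 GPa, ρ = 4550 kg/m³
  alloy B: E = 214.1 GPa, ρ = 7890 kg/m³
  alloy L: E = 2.982 GPa, ρ = 1110 kg/m³
  alloy F: E = 182.0 GPa, ρ = 7961 kg/m³
  alloy P: M = 2.29×10⁻³
  alloy B: M = 1.85×10⁻³
  alloy F: M = 1.69×10⁻³
  alloy L: M = 1.56×10⁻³
  alloy H: M = 1.15×10⁻³
Alloy P ranks first.

alloy P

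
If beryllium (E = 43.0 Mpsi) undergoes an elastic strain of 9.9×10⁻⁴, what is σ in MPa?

E = 43.0 Mpsi = 296.5 GPa.
σ = E·ε = 296500 MPa × 9.9×10⁻⁴ = 294 MPa.

294 MPa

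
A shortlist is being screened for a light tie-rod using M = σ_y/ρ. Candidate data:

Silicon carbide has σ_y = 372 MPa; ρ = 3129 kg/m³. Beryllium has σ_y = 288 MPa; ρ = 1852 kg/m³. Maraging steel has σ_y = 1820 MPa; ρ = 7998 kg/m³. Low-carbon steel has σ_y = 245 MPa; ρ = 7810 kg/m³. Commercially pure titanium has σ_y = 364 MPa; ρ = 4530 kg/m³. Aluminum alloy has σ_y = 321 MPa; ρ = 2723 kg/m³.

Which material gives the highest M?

Evaluate M for each candidate:
  maraging steel: M = 228 kN·m/kg
  beryllium: M = 156 kN·m/kg
  silicon carbide: M = 119 kN·m/kg
  aluminum alloy: M = 118 kN·m/kg
  commercially pure titanium: M = 80.4 kN·m/kg
  low-carbon steel: M = 31.4 kN·m/kg
Highest index: maraging steel.

maraging steel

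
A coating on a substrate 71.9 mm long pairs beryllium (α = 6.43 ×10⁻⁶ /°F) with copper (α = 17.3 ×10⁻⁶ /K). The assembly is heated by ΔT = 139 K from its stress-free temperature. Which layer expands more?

copper

beryllium: α = 6.43×10⁻⁶/°F × 9/5 = 11.6×10⁻⁶/K.
α(beryllium) = 11.6×10⁻⁶/K vs α(copper) = 17.3×10⁻⁶/K.
Higher α expands more for the same ΔT: copper.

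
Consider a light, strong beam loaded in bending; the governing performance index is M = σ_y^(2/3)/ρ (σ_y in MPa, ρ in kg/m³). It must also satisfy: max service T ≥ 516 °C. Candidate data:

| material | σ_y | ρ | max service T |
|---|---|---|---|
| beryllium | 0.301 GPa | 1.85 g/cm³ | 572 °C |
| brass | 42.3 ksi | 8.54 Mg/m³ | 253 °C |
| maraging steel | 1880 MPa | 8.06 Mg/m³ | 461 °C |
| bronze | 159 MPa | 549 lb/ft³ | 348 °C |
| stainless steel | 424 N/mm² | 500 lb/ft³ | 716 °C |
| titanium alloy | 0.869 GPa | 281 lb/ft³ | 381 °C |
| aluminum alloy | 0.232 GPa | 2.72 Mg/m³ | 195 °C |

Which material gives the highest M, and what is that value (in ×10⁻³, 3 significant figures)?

beryllium, M = 24.3×10⁻³

Screen on constraints: max service T ≥ 516 °C. Survivors: beryllium, stainless steel.
Normalizing units and computing the index:
  beryllium: σ_y = 301.0 MPa, ρ = 1850 kg/m³
  stainless steel: σ_y = 424.0 MPa, ρ = 8009 kg/m³
  beryllium: M = 24.3×10⁻³
  stainless steel: M = 7.05×10⁻³
Highest index: beryllium.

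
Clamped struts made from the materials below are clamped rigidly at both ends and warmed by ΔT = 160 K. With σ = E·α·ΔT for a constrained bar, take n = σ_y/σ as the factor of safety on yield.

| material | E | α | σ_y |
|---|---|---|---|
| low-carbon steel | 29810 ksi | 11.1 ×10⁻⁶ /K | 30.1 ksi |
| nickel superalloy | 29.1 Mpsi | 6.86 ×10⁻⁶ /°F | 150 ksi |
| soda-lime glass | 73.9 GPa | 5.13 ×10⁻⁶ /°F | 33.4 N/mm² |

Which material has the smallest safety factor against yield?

Per material, after unit conversion:
  low-carbon steel: E = 205.5, α = 11.1, σ_y = 207.5 → σ = 365 MPa, n = 0.569
  nickel superalloy: E = 200.6, α = 12.3, σ_y = 1034 → σ = 396 MPa, n = 2.61
  soda-lime glass: E = 73.90, α = 9.23, σ_y = 33.40 → σ = 109 MPa, n = 0.306
Smallest n: soda-lime glass with n = 0.306.

soda-lime glass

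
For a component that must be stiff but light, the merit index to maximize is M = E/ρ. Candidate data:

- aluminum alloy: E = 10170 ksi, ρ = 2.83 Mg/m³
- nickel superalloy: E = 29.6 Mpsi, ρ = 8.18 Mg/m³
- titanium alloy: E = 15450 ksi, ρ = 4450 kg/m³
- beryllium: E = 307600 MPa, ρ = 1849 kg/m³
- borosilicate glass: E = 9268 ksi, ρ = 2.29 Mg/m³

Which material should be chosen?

beryllium

Convert each candidate to consistent units, then evaluate M:
  aluminum alloy: E = 70.12 GPa, ρ = 2830 kg/m³
  nickel superalloy: E = 204.1 GPa, ρ = 8180 kg/m³
  titanium alloy: E = 106.5 GPa, ρ = 4450 kg/m³
  beryllium: E = 307.6 GPa, ρ = 1849 kg/m³
  borosilicate glass: E = 63.90 GPa, ρ = 2290 kg/m³
  beryllium: M = 166 MN·m/kg
  borosilicate glass: M = 27.9 MN·m/kg
  nickel superalloy: M = 24.9 MN·m/kg
  aluminum alloy: M = 24.8 MN·m/kg
  titanium alloy: M = 23.9 MN·m/kg
Highest index: beryllium.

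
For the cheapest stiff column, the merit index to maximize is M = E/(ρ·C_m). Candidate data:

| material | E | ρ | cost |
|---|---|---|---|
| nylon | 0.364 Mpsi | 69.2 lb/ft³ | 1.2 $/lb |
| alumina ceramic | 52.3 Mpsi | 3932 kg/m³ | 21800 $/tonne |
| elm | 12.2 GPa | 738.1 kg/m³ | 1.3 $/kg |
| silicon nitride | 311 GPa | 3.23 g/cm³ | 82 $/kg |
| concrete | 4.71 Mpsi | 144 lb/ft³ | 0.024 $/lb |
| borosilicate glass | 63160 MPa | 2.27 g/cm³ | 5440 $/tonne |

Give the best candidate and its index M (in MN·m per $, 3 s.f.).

concrete, M = 266 MN·m per $

After converting to SI:
  nylon: E = 2.510 GPa, ρ = 1108 kg/m³, cost = 2.646 $/kg
  alumina ceramic: E = 360.6 GPa, ρ = 3932 kg/m³, cost = 21.80 $/kg
  elm: E = 12.20 GPa, ρ = 738.1 kg/m³, cost = 1.300 $/kg
  silicon nitride: E = 311.0 GPa, ρ = 3230 kg/m³, cost = 82.00 $/kg
  concrete: E = 32.47 GPa, ρ = 2307 kg/m³, cost = 0.05291 $/kg
  borosilicate glass: E = 63.16 GPa, ρ = 2270 kg/m³, cost = 5.440 $/kg
  concrete: M = 266 MN·m per $
  elm: M = 12.7 MN·m per $
  borosilicate glass: M = 5.11 MN·m per $
  alumina ceramic: M = 4.21 MN·m per $
  silicon nitride: M = 1.17 MN·m per $
  nylon: M = 0.856 MN·m per $
Concrete has the largest M.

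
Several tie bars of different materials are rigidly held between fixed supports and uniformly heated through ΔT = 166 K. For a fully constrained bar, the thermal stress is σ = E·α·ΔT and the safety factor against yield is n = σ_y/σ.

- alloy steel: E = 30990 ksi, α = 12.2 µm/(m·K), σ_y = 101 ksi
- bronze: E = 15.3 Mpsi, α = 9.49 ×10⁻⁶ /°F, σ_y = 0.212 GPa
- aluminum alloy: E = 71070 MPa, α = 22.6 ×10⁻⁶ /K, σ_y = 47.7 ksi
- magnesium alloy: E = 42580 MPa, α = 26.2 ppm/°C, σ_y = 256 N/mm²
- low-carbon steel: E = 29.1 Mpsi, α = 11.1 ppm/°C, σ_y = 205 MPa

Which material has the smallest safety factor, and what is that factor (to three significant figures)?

Per material, after unit conversion:
  alloy steel: E = 213.7, α = 12.2, σ_y = 696.4 → σ = 433 MPa, n = 1.61
  bronze: E = 105.5, α = 17.1, σ_y = 212.0 → σ = 299 MPa, n = 0.709
  aluminum alloy: E = 71.07, α = 22.6, σ_y = 328.9 → σ = 267 MPa, n = 1.23
  magnesium alloy: E = 42.58, α = 26.2, σ_y = 256.0 → σ = 185 MPa, n = 1.38
  low-carbon steel: E = 200.6, α = 11.1, σ_y = 205.0 → σ = 370 MPa, n = 0.555
Smallest n: low-carbon steel with n = 0.555.

low-carbon steel, n = 0.555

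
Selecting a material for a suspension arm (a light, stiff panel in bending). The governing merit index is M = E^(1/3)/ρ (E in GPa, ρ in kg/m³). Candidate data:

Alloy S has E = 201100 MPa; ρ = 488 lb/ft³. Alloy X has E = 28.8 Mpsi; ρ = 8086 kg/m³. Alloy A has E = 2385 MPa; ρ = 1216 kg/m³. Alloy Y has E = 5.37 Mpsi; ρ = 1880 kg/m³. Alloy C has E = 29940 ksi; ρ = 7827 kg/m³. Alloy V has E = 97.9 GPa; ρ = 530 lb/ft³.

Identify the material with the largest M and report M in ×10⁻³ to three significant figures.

In SI units:
  alloy S: E = 201.1 GPa, ρ = 7817 kg/m³
  alloy X: E = 198.6 GPa, ρ = 8086 kg/m³
  alloy A: E = 2.385 GPa, ρ = 1216 kg/m³
  alloy Y: E = 37.02 GPa, ρ = 1880 kg/m³
  alloy C: E = 206.4 GPa, ρ = 7827 kg/m³
  alloy V: E = 97.90 GPa, ρ = 8490 kg/m³
  alloy Y: M = 1.77×10⁻³
  alloy A: M = 1.10×10⁻³
  alloy C: M = 0.755×10⁻³
  alloy S: M = 0.749×10⁻³
  alloy X: M = 0.722×10⁻³
  alloy V: M = 0.543×10⁻³
The maximum is for alloy Y.

alloy Y, M = 1.77×10⁻³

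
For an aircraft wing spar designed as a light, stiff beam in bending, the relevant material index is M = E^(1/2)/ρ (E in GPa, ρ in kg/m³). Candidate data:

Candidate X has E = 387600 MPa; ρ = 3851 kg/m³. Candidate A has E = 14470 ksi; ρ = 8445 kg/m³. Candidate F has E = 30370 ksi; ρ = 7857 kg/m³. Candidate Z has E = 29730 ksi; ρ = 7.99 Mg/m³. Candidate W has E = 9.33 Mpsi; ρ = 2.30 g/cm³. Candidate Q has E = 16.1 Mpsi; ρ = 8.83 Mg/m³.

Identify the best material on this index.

In SI units:
  candidate X: E = 387.6 GPa, ρ = 3851 kg/m³
  candidate A: E = 99.77 GPa, ρ = 8445 kg/m³
  candidate F: E = 209.4 GPa, ρ = 7857 kg/m³
  candidate Z: E = 205.0 GPa, ρ = 7990 kg/m³
  candidate W: E = 64.33 GPa, ρ = 2300 kg/m³
  candidate Q: E = 111.0 GPa, ρ = 8830 kg/m³
  candidate X: M = 5.11×10⁻³
  candidate W: M = 3.49×10⁻³
  candidate F: M = 1.84×10⁻³
  candidate Z: M = 1.79×10⁻³
  candidate Q: M = 1.19×10⁻³
  candidate A: M = 1.18×10⁻³
The maximum is for candidate X.

candidate X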